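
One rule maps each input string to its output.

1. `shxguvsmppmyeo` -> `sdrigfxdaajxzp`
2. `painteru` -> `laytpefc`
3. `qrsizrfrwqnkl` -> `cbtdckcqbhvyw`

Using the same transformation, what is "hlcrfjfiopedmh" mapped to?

wscnuqtqazopsx

The transformation: swap each adjacent pair of characters (1↔2, 3↔4, ...), then shift every letter 11 places forward in the alphabet (wrapping around).
Applying that to "hlcrfjfiopedmh" gives "wscnuqtqazopsx".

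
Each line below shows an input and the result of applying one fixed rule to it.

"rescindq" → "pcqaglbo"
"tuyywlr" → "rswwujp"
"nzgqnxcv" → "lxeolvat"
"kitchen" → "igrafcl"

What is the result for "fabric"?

dyzpga

The transformation: shift every letter 2 places backward in the alphabet (wrapping around).
So "fabric" becomes "dyzpga".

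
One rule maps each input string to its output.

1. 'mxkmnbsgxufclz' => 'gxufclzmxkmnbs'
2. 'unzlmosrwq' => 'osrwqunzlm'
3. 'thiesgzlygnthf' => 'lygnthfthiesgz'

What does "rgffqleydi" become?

leydirgffq

Rule — swap the front and back halves of the string.
So "rgffqleydi" becomes "leydirgffq".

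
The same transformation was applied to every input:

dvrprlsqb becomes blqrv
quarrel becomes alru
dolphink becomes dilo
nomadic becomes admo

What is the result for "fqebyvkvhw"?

What's happening: sort the characters into alphabetical order, then keep every other character starting from the first (positions 1st, 3rd, 5th, ...).
"fqebyvkvhw" → "befhkqvvwy" → "bfkvw".

bfkvw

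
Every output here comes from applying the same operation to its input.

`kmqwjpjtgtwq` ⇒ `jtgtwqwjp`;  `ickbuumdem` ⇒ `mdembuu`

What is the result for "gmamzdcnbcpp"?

cnbcppmzd

What's happening: delete the first 3 characters, then move the first 3 characters to the end (rotate left by 3).
For "gmamzdcnbcpp" the result is "cnbcppmzd".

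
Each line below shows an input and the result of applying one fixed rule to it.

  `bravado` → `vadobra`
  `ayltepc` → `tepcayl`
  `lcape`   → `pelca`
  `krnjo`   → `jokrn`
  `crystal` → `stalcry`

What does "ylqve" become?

veylq

Rule — move the first 3 characters to the end (rotate left by 3).
"ylqve" → "veylq".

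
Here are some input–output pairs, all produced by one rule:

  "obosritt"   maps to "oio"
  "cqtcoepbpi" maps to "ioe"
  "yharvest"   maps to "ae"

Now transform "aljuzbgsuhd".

uua

The rule is to swap the first and last characters, then keep only the vowels.
Applying both steps to "aljuzbgsuhd": "dljuzbgsuha", then "uua".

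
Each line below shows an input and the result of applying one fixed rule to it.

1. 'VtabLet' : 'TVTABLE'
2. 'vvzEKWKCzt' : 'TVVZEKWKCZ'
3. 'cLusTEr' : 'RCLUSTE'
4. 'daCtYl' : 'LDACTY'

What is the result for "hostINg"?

The transformation: move the last character to the front, then convert every letter to uppercase.
Working it through for "hostINg": intermediate "ghostIN", final "GHOSTIN".
(Check on "cLusTEr": → "rcLusTE" → "RCLUSTE" ✓)

GHOSTIN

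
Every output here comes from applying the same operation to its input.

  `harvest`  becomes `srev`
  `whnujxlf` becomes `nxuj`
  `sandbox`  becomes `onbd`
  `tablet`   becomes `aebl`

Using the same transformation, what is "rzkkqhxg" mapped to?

In each case the input is transformed by: take characters alternately from the front and the back (1st, last, 2nd, 2nd-last, ...), then keep only the last 4 characters.
Starting from "rzkkqhxg": after the first operation, "rgzxkhkq"; after the second, "khkq".

khkq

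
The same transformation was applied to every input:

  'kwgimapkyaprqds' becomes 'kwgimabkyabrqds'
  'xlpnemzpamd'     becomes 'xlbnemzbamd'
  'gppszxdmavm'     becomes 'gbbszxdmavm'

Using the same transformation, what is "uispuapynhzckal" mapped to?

uisbuabynhzckal

Rule — replace every "p" with "b".
"uispuapynhzckal" → "uisbuabynhzckal".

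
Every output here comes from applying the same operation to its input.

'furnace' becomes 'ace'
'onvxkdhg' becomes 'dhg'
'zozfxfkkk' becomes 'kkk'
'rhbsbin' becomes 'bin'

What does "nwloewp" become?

ewp

What's happening: keep only the last 3 characters.
Applying that to "nwloewp" gives "ewp".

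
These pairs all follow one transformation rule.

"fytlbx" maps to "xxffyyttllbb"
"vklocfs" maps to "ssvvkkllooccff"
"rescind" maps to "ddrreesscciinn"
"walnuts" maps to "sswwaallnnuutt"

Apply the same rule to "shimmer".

rrsshhiimmmmee

The transformation: move the last character to the front, then double every character.
Applying both steps to "shimmer": "rshimme", then "rrsshhiimmmmee".
(Check on "rescind": → "drescin" → "ddrreesscciinn" ✓)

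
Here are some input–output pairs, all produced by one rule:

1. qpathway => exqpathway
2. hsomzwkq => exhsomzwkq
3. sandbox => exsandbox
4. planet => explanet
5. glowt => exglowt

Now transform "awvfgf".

exawvfgf

The pattern: prepend "ex".
For "awvfgf" the result is "exawvfgf".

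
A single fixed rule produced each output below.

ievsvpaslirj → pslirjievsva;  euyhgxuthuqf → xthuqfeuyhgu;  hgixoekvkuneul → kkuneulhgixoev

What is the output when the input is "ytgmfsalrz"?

In each case the input is transformed by: swap the front and back halves of the string, then swap the first and last characters.
For "ytgmfsalrz", step one produces "salrzytgmf"; step two turns that into "falrzytgms".

falrzytgms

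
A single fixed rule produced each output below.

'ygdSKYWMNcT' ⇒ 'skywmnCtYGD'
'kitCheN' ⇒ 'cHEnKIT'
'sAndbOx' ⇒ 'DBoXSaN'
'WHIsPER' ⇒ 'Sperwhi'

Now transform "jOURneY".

rNEyJou

The pattern: flip the case of every letter, then move the first 3 characters to the end (rotate left by 3).
Working it through for "jOURneY": intermediate "JourNEy", final "rNEyJou".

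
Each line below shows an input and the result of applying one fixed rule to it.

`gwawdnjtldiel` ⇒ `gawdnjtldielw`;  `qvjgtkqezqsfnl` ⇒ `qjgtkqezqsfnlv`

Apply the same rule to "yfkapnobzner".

In each case the input is transformed by: move the first character to the end, then swap the first and last characters.
On "yfkapnobzner": the first step gives "fkapnobznery", and the second then gives "ykapnobznerf".

ykapnobznerf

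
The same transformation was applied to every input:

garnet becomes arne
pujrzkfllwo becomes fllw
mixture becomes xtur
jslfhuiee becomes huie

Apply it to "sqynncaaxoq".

Each output is the input with this applied: move the last character to the front, then keep only the last 4 characters.
"sqynncaaxoq" → "qsqynncaaxo" → "aaxo".

aaxo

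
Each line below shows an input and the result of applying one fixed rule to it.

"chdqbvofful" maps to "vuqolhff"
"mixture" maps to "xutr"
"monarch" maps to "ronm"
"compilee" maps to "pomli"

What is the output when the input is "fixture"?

In each case the input is transformed by: sort the characters into reverse alphabetical order, then delete the last 3 characters.
Applying both steps to "fixture": "xutrife", then "xutr".

xutr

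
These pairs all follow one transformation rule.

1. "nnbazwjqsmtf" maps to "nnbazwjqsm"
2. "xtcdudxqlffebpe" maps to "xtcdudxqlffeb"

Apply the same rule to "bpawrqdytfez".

Looking at the pairs, the operation is to delete the last 2 characters.
For "bpawrqdytfez" the result is "bpawrqdytf".

bpawrqdytf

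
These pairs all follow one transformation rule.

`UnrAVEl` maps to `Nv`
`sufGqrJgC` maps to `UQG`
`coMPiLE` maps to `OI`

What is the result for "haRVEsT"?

Ae

The transformation: flip the case of every letter, then keep one character in every 3, starting at position 2 (positions 2nd, 5th, 8th, ...).
Working it through for "haRVEsT": intermediate "HArveSt", final "Ae".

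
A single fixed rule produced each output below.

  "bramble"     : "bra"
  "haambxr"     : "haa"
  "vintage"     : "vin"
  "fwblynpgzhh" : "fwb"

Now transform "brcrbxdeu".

What's happening: keep only the first 3 characters.
For "brcrbxdeu" the result is "brc".

brc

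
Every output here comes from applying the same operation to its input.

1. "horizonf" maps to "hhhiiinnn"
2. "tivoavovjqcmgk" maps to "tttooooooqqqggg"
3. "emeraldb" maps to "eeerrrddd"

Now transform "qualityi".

The rule is to keep one character in every 3, starting at position 1 (positions 1st, 4th, 7th, ...), then repeat every character 3 times.
Starting from "qualityi": after the first operation, "qly"; after the second, "qqqlllyyy".

qqqlllyyy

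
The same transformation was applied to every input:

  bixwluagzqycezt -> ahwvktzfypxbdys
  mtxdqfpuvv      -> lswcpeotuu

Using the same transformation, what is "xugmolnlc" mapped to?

The transformation: shift every letter 1 place backward in the alphabet (wrapping around).
Applying that to "xugmolnlc" gives "wtflnkmkb".

wtflnkmkb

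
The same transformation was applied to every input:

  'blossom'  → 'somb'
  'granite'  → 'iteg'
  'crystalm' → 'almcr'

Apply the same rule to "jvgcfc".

The pattern: move the last 3 characters to the front (rotate right by 3), then delete the last 3 characters.
For "jvgcfc", step one produces "cfcjvg"; step two turns that into "cfc".

cfc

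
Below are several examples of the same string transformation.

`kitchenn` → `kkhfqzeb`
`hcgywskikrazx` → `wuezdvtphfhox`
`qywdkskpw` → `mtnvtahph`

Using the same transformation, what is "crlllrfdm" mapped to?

ajzoiiioc

In each case the input is transformed by: shift every letter 3 places backward in the alphabet (wrapping around), then move the last 2 characters to the front (rotate right by 2).
For "crlllrfdm", step one produces "zoiiiocaj"; step two turns that into "ajzoiiioc".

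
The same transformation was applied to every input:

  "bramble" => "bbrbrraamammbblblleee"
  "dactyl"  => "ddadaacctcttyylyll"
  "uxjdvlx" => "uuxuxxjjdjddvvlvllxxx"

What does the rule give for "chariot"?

The rule is to repeat every character 3 times, then swap each adjacent pair of characters (1↔2, 3↔4, ...).
"chariot" → "ccchhhaaarrriiiooottt" → "cchchhaararriioioottt".

cchchhaararriioioottt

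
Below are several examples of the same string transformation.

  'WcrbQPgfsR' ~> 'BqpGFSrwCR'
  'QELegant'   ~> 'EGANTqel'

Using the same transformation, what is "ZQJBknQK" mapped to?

The pattern: move the first 3 characters to the end (rotate left by 3), then flip the case of every letter.
Starting from "ZQJBknQK": after the first operation, "BknQKZQJ"; after the second, "bKNqkzqj".

bKNqkzqj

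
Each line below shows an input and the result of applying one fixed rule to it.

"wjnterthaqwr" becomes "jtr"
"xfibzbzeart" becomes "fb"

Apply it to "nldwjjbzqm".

Rule — keep every other character starting from the second (positions 2nd, 4th, 6th, ...), then delete the last 3 characters.
Doing the same to "nldwjjbzqm": "lw".

lw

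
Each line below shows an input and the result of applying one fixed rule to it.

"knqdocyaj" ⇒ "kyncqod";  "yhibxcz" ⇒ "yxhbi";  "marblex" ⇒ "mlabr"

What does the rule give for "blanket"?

Looking at the pairs, the operation is to delete the last 2 characters, then take characters alternately from the front and the back (1st, last, 2nd, 2nd-last, ...).
Starting from "blanket": after the first operation, "blank"; after the second, "bklna".
(Check on "marblex": → "marbl" → "mlabr" ✓)

bklna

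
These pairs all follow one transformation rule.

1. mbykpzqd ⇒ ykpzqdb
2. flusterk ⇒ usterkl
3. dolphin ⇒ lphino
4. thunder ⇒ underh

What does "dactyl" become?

ctyla

What's happening: delete the first character, then move the first character to the end.
"dactyl" → "actyl" → "ctyla".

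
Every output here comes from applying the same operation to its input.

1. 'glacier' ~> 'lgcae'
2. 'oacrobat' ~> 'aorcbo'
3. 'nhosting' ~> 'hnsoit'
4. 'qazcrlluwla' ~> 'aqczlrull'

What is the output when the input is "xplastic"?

The pattern: swap each adjacent pair of characters (1↔2, 3↔4, ...), then delete the last 2 characters.
Starting from "xplastic": after the first operation, "pxaltsci"; after the second, "pxalts".

pxalts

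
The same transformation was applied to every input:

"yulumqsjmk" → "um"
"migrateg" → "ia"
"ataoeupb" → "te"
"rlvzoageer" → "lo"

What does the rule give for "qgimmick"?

gm

The rule is to keep one character in every 3, starting at position 2 (positions 2nd, 5th, 8th, ...), then delete the last character.
For "qgimmick" the result is "gm".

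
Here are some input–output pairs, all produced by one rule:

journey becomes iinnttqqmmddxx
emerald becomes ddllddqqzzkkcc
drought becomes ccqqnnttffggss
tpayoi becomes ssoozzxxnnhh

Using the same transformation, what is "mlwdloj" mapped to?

llkkvvcckknnii

The rule is to double every character, then shift every letter 1 place backward in the alphabet (wrapping around).
"mlwdloj" → "mmllwwddlloojj" → "llkkvvcckknnii".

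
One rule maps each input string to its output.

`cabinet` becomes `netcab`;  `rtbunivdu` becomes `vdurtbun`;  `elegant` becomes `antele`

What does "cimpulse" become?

lsecimp

The pattern: move the last 3 characters to the front (rotate right by 3), then delete the last character.
For "cimpulse", step one produces "lsecimpu"; step two turns that into "lsecimp".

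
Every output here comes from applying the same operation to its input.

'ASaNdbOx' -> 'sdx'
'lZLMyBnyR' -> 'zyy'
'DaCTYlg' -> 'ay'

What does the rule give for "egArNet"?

gn

Rule — keep one character in every 3, starting at position 2 (positions 2nd, 5th, 8th, ...), then convert every letter to lowercase.
Applying that to "egArNet" gives "gn".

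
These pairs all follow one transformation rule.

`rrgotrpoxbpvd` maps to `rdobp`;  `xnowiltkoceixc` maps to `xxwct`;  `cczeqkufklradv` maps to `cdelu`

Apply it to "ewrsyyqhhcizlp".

Looking at the pairs, the operation is to keep one character in every 3, starting at position 1 (positions 1st, 4th, 7th, ...), then take characters alternately from the front and the back (1st, last, 2nd, 2nd-last, ...).
So "ewrsyyqhhcizlp" becomes "elscq".

elscq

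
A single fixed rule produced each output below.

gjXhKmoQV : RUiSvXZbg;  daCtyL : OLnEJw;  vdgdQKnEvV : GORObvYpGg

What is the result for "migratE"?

Each output is the input with this applied: flip the case of every letter, then shift every letter 11 places forward in the alphabet (wrapping around).
For "migratE", step one produces "MIGRATe"; step two turns that into "XTRCLEp".

XTRCLEp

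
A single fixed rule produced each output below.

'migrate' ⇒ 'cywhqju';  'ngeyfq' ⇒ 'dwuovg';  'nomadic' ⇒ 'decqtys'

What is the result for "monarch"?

In each case the input is transformed by: shift every letter 10 places backward in the alphabet (wrapping around).
Applying that to "monarch" gives "cedqhsx".

cedqhsx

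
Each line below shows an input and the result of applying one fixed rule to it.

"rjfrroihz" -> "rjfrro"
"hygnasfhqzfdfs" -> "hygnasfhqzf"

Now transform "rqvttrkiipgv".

The rule is to delete the last 3 characters.
For "rqvttrkiipgv" the result is "rqvttrkii".

rqvttrkii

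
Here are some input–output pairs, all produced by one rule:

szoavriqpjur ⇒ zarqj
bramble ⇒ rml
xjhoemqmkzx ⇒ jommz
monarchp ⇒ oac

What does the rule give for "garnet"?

an

What's happening: delete the last character, then keep every other character starting from the second (positions 2nd, 4th, 6th, ...).
For "garnet", step one produces "garne"; step two turns that into "an".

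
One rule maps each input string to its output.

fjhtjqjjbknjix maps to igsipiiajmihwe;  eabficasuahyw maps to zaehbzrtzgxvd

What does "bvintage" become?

Rule — move the first character to the end, then shift every letter 1 place backward in the alphabet (wrapping around).
For "bvintage", step one produces "vintageb"; step two turns that into "uhmszfda".

uhmszfda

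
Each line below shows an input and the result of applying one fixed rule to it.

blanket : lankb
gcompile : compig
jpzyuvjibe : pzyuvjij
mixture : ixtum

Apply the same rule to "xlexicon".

lexicx

What's happening: delete the last 2 characters, then move the first character to the end.
Working it through for "xlexicon": intermediate "xlexic", final "lexicx".
(Check on "gcompile": → "gcompi" → "compig" ✓)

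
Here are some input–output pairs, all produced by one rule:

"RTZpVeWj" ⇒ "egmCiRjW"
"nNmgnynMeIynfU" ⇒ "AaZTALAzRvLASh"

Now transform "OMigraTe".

bzVTENgR

Rule — flip the case of every letter, then shift every letter 13 places forward in the alphabet (wrapping around) — i.e. ROT13.
Starting from "OMigraTe": after the first operation, "omIGRAtE"; after the second, "bzVTENgR".
(Check on "RTZpVeWj": → "rtzPvEwJ" → "egmCiRjW" ✓)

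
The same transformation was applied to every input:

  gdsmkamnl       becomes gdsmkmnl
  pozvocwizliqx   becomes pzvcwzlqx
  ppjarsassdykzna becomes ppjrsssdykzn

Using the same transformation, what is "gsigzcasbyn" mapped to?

gsgzcsbyn

Each output is the input with this applied: remove every vowel.
"gsigzcasbyn" → "gsgzcsbyn".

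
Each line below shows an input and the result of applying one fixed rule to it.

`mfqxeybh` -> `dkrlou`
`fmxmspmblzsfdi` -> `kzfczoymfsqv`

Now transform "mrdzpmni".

Rule — shift every letter 13 places forward in the alphabet (wrapping around) — i.e. ROT13, then delete the first 2 characters.
"mrdzpmni" → "zeqmczav" → "qmczav".
(Check on "mfqxeybh": → "zsdkrlou" → "dkrlou" ✓)

qmczav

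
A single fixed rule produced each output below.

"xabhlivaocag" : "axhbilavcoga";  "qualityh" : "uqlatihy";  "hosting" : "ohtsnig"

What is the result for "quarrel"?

Each output is the input with this applied: swap each adjacent pair of characters (1↔2, 3↔4, ...).
"quarrel" → "uqraerl".

uqraerl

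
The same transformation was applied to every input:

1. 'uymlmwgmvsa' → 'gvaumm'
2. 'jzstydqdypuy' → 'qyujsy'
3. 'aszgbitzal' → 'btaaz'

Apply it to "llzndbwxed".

dwelz

In each case the input is transformed by: keep every other character starting from the first (positions 1st, 3rd, 5th, ...), then move the last 3 characters to the front (rotate right by 3).
On "llzndbwxed" that produces "dwelz".
(Check on "aszgbitzal": → "azbta" → "btaaz" ✓)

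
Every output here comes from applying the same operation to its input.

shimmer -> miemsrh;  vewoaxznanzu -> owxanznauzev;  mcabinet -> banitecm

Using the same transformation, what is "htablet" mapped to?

The transformation: move the first 2 characters to the end (rotate left by 2), then swap each adjacent pair of characters (1↔2, 3↔4, ...).
For "htablet", step one produces "abletht"; step two turns that into "baelhtt".

baelhtt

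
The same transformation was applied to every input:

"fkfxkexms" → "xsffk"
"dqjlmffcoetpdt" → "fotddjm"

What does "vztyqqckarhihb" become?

In each case the input is transformed by: keep every other character starting from the first (positions 1st, 3rd, 5th, ...), then move the first 3 characters to the end (rotate left by 3).
On "vztyqqckarhihb": the first step gives "vtqcahh", and the second then gives "cahhvtq".

cahhvtq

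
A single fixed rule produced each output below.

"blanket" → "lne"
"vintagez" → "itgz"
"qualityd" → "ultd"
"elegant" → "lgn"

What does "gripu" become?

rp

Each output is the input with this applied: keep every other character starting from the second (positions 2nd, 4th, 6th, ...).
Doing the same to "gripu": "rp".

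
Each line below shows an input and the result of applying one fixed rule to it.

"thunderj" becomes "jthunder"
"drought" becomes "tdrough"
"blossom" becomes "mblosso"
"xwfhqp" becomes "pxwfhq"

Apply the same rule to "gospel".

lgospe

The pattern: move the last character to the front.
Doing the same to "gospel": "lgospe".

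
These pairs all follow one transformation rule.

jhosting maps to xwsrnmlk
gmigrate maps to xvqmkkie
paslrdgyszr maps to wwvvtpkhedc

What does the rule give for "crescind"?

Looking at the pairs, the operation is to shift every letter 4 places forward in the alphabet (wrapping around), then sort the characters into reverse alphabetical order.
Starting from "crescind": after the first operation, "gviwgmrh"; after the second, "wvrmihgg".

wvrmihgg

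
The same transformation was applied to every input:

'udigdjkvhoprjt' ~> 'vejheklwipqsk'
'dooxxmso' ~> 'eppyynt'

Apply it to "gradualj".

The transformation: shift every letter 1 place forward in the alphabet (wrapping around), then delete the last character.
For "gradualj" the result is "hsbevbm".

hsbevbm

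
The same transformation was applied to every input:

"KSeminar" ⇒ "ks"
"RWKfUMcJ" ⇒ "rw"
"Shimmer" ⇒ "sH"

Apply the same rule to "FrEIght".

fR

In each case the input is transformed by: flip the case of every letter, then keep only the first 2 characters.
Applying that to "FrEIght" gives "fR".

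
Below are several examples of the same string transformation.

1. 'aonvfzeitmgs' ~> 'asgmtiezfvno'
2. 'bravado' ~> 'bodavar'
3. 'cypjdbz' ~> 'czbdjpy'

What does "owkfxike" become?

What's happening: move the first character to the end, then reverse the string.
Applying both steps to "owkfxike": "wkfxikeo", then "oekixfkw".

oekixfkw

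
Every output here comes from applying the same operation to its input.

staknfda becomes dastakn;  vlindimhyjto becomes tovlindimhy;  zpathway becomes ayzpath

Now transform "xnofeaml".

Each output is the input with this applied: move the last 2 characters to the front (rotate right by 2), then delete the last character.
Working it through for "xnofeaml": intermediate "mlxnofea", final "mlxnofe".

mlxnofe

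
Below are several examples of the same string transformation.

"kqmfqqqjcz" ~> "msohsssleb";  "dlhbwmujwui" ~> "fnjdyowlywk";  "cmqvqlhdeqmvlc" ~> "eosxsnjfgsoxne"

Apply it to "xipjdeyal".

What's happening: shift every letter 2 places forward in the alphabet (wrapping around).
Applying that to "xipjdeyal" gives "zkrlfgacn".

zkrlfgacn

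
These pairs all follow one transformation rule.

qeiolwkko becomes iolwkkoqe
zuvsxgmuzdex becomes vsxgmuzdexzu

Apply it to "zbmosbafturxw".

mosbafturxwzb

Looking at the pairs, the operation is to move the first 2 characters to the end (rotate left by 2).
Doing the same to "zbmosbafturxw": "mosbafturxwzb".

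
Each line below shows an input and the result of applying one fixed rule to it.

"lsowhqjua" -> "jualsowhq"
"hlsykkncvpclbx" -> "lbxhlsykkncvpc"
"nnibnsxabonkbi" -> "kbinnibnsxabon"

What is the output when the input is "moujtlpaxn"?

The pattern: move the last 3 characters to the front (rotate right by 3).
So "moujtlpaxn" becomes "axnmoujtlp".

axnmoujtlp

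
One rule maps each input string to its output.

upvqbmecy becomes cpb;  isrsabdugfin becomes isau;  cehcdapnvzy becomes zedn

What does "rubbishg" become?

hui

Rule — move the last 3 characters to the front (rotate right by 3), then keep one character in every 3, starting at position 2 (positions 2nd, 5th, 8th, ...).
For "rubbishg", step one produces "shgrubbi"; step two turns that into "hui".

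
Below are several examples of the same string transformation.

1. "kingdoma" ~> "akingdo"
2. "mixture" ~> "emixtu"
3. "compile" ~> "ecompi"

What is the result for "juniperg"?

Each output is the input with this applied: move the last character to the front, then delete the last character.
For "juniperg" the result is "gjunipe".

gjunipe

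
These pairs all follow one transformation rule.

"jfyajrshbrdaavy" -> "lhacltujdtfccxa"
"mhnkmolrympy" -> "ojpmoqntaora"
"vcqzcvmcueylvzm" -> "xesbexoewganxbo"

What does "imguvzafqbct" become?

koiwxbchsdev

The pattern: shift every letter 2 places forward in the alphabet (wrapping around).
On "imguvzafqbct" that produces "koiwxbchsdev".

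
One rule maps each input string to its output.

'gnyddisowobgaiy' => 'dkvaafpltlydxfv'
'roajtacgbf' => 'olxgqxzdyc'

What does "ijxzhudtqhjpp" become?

Each output is the input with this applied: shift every letter 3 places backward in the alphabet (wrapping around).
For "ijxzhudtqhjpp" the result is "fguweraqnegmm".

fguweraqnegmm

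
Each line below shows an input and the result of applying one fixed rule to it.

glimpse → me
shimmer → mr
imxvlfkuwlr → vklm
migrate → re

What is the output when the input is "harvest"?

vt

Each output is the input with this applied: move the first 2 characters to the end (rotate left by 2), then keep one character in every 3, starting at position 2 (positions 2nd, 5th, 8th, ...).
"harvest" → "rvestha" → "vt".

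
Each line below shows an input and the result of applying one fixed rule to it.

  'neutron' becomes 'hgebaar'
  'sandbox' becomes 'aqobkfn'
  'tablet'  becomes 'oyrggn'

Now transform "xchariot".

unevbgkp

The pattern: shift every letter 13 places forward in the alphabet (wrapping around) — i.e. ROT13, then move the first 2 characters to the end (rotate left by 2).
Applying both steps to "xchariot": "kpunevbg", then "unevbgkp".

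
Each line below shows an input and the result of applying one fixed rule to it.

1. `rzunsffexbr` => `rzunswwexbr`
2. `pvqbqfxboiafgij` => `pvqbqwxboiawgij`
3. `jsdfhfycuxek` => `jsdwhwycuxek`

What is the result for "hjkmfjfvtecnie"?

hjkmwjwvtecnie

Rule — replace every "f" with "w".
Doing the same to "hjkmfjfvtecnie": "hjkmwjwvtecnie".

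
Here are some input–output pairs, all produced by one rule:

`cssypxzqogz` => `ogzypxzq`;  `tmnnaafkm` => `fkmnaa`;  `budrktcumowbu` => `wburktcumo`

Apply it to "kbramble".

The rule is to delete the first 3 characters, then move the last 3 characters to the front (rotate right by 3).
Starting from "kbramble": after the first operation, "amble"; after the second, "bleam".
(Check on "cssypxzqogz": → "ypxzqogz" → "ogzypxzq" ✓)

bleam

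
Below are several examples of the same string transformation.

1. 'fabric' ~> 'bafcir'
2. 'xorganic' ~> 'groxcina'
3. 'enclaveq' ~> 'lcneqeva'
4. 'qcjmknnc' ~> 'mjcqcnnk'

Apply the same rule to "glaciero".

calgorei

Rule — reverse the string, then swap the front and back halves of the string.
For "glaciero", step one produces "oreicalg"; step two turns that into "calgorei".
(Check on "enclaveq": → "qevalcne" → "lcneqeva" ✓)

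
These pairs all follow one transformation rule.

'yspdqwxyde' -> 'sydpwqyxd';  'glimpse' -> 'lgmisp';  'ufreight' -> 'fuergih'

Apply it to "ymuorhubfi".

The rule is to delete the last character, then swap each adjacent pair of characters (1↔2, 3↔4, ...).
Working it through for "ymuorhubfi": intermediate "ymuorhubf", final "myouhrbuf".

myouhrbuf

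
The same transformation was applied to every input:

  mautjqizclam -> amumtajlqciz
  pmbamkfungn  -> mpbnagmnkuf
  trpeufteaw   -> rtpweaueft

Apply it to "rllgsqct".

The rule is to move the first character to the end, then take characters alternately from the front and the back (1st, last, 2nd, 2nd-last, ...).
"rllgsqct" → "llgsqctr" → "lrltgcsq".

lrltgcsq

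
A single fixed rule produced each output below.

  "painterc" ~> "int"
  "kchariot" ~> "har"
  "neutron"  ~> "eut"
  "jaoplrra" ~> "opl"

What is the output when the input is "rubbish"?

ubb

The pattern: move the last 3 characters to the front (rotate right by 3), then keep only the last 3 characters.
On "rubbish": the first step gives "ishrubb", and the second then gives "ubb".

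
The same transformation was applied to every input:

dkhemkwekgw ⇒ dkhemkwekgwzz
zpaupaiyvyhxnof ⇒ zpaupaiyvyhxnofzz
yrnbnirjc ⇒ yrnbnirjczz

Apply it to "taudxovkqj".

taudxovkqjzz

Looking at the pairs, the operation is to append "zz".
On "taudxovkqj" that produces "taudxovkqjzz".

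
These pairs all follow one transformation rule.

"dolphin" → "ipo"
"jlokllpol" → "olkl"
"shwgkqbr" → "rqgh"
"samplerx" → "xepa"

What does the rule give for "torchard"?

daco

Looking at the pairs, the operation is to keep every other character starting from the second (positions 2nd, 4th, 6th, ...), then reverse the string.
Starting from "torchard": after the first operation, "ocad"; after the second, "daco".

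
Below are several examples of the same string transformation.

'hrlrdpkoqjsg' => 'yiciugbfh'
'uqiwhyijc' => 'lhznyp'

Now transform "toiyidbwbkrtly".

kfzpzusnsbi

In each case the input is transformed by: shift every letter 9 places backward in the alphabet (wrapping around), then delete the last 3 characters.
Applying both steps to "toiyidbwbkrtly": "kfzpzusnsbikcp", then "kfzpzusnsbi".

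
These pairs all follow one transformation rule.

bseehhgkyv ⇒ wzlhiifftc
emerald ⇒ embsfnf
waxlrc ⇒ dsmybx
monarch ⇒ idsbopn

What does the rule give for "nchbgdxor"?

The transformation: reverse the string, then shift every letter 1 place forward in the alphabet (wrapping around).
Applying both steps to "nchbgdxor": "roxdgbhcn", then "spyehcido".

spyehcido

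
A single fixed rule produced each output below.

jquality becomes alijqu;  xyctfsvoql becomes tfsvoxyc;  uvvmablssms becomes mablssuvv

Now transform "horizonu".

izohor

In each case the input is transformed by: delete the last 2 characters, then move the first 3 characters to the end (rotate left by 3).
On "horizonu" that produces "izohor".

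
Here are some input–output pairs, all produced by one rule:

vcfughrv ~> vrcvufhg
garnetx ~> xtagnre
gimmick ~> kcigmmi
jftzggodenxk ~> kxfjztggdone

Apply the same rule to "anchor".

ronahc

Each output is the input with this applied: move the last 2 characters to the front (rotate right by 2), then swap each adjacent pair of characters (1↔2, 3↔4, ...).
Applying both steps to "anchor": "oranch", then "ronahc".
(Check on "vcfughrv": → "rvvcfugh" → "vrcvufhg" ✓)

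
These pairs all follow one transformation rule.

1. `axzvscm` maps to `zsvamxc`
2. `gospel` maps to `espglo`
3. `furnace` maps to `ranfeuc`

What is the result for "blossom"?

ossbmlo

In each case the input is transformed by: take characters alternately from the front and the back (1st, last, 2nd, 2nd-last, ...), then move the last 3 characters to the front (rotate right by 3).
Doing the same to "blossom": "ossbmlo".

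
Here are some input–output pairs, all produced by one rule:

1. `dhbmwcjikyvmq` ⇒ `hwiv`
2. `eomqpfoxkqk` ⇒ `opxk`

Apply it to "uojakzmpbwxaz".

The rule is to keep one character in every 3, starting at position 2 (positions 2nd, 5th, 8th, ...).
"uojakzmpbwxaz" → "okpx".

okpx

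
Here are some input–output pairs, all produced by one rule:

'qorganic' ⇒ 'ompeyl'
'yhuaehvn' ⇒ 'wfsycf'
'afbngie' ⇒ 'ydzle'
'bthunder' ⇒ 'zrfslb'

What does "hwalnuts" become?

Looking at the pairs, the operation is to delete the last 2 characters, then shift every letter 2 places backward in the alphabet (wrapping around).
Starting from "hwalnuts": after the first operation, "hwalnu"; after the second, "fuyjls".
(Check on "afbngie": → "afbng" → "ydzle" ✓)

fuyjls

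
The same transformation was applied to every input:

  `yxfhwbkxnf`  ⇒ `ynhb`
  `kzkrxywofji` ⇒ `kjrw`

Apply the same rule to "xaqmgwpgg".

Rule — take characters alternately from the front and the back (1st, last, 2nd, 2nd-last, ...), then keep one character in every 3, starting at position 1 (positions 1st, 4th, 7th, ...).
"xaqmgwpgg" → "xgagqpmwg" → "xgm".

xgm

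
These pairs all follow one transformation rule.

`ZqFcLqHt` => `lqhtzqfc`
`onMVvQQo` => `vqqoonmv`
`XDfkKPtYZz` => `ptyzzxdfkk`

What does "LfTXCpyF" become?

Looking at the pairs, the operation is to swap the front and back halves of the string, then convert every letter to lowercase.
Applying both steps to "LfTXCpyF": "CpyFLfTX", then "cpyflftx".

cpyflftx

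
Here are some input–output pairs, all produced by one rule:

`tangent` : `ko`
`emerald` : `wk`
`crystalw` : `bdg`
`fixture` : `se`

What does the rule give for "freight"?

bq

In each case the input is transformed by: keep one character in every 3, starting at position 2 (positions 2nd, 5th, 8th, ...), then shift every letter 10 places forward in the alphabet (wrapping around).
Working it through for "freight": intermediate "rg", final "bq".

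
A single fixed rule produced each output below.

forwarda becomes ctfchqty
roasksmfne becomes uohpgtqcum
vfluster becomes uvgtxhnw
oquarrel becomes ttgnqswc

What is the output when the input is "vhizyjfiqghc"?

hksijexjkbal

Each output is the input with this applied: swap the front and back halves of the string, then shift every letter 2 places forward in the alphabet (wrapping around).
"vhizyjfiqghc" → "fiqghcvhizyj" → "hksijexjkbal".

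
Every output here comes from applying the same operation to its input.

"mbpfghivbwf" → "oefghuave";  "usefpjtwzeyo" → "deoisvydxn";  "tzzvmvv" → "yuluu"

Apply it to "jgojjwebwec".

niivdavdb

The rule is to shift every letter 1 place backward in the alphabet (wrapping around), then delete the first 2 characters.
Applying both steps to "jgojjwebwec": "ifniivdavdb", then "niivdavdb".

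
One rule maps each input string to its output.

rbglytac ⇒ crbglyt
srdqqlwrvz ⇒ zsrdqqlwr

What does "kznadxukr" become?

rkznadxu

The rule is to move the last character to the front, then delete the last character.
Starting from "kznadxukr": after the first operation, "rkznadxuk"; after the second, "rkznadxu".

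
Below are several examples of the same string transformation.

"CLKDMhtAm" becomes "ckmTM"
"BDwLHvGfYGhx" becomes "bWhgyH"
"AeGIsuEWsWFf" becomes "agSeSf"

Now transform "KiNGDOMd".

kndm

In each case the input is transformed by: flip the case of every letter, then keep every other character starting from the first (positions 1st, 3rd, 5th, ...).
"KiNGDOMd" → "kIngdomD" → "kndm".
(Check on "BDwLHvGfYGhx": → "bdWlhVgFygHX" → "bWhgyH" ✓)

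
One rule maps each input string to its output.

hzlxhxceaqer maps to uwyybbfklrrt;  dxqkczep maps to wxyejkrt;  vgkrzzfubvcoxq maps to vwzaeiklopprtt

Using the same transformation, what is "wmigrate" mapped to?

What's happening: sort the characters into alphabetical order, then shift every letter 6 places backward in the alphabet (wrapping around).
On "wmigrate": the first step gives "aegimrtw", and the second then gives "uyacglnq".

uyacglnq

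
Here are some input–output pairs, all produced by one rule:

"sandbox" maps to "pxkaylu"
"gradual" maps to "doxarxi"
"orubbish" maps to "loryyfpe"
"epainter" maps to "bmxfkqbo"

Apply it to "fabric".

The pattern: shift every letter 3 places backward in the alphabet (wrapping around).
For "fabric" the result is "cxyofz".

cxyofz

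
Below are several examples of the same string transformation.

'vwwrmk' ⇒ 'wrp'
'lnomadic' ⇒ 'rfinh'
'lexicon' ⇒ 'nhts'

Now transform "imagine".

What's happening: delete the first 3 characters, then shift every letter 5 places forward in the alphabet (wrapping around).
On "imagine" that produces "lnsj".
(Check on "vwwrmk": → "rmk" → "wrp" ✓)

lnsj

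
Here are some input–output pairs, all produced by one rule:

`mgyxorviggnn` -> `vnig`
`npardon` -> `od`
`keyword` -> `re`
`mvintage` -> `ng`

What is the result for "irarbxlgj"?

What's happening: sort the characters into reverse alphabetical order, then keep one character in every 3, starting at position 3 (positions 3rd, 6th, 9th, ...).
Working it through for "irarbxlgj": intermediate "xrrljigba", final "ria".

ria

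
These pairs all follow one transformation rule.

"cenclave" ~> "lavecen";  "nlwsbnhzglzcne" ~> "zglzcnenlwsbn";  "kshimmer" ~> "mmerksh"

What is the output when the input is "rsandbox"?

dboxrsa

The rule is to swap the front and back halves of the string, then delete the last character.
"rsandbox" → "dboxrsan" → "dboxrsa".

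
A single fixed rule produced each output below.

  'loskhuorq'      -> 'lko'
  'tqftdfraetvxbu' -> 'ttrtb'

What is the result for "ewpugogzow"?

eugw

Rule — keep one character in every 3, starting at position 1 (positions 1st, 4th, 7th, ...).
So "ewpugogzow" becomes "eugw".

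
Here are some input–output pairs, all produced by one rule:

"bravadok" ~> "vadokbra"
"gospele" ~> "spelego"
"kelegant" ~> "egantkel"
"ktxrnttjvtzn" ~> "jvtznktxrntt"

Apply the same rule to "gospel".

ospelg

Each output is the input with this applied: move the last 3 characters to the front (rotate right by 3), then move the last 2 characters to the front (rotate right by 2).
"gospel" → "ospelg".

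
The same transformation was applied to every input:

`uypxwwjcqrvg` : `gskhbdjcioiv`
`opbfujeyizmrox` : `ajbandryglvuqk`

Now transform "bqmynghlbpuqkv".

nhcwyckgzbsntx

Rule — shift every letter 12 places forward in the alphabet (wrapping around), then take characters alternately from the front and the back (1st, last, 2nd, 2nd-last, ...).
On "bqmynghlbpuqkv": the first step gives "ncykzstxnbgcwh", and the second then gives "nhcwyckgzbsntx".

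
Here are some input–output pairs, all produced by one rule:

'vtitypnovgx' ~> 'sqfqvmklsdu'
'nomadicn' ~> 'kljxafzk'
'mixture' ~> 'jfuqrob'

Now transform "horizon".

What's happening: shift every letter 3 places backward in the alphabet (wrapping around).
On "horizon" that produces "elofwlk".

elofwlk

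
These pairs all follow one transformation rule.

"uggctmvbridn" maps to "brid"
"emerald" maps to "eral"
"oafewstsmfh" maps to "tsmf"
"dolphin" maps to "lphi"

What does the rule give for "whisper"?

ispe

Looking at the pairs, the operation is to delete the last character, then keep only the last 4 characters.
For "whisper", step one produces "whispe"; step two turns that into "ispe".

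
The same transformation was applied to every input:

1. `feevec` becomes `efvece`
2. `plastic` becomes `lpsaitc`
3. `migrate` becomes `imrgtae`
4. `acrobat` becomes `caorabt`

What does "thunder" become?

htnuedr

Looking at the pairs, the operation is to swap each adjacent pair of characters (1↔2, 3↔4, ...).
Applying that to "thunder" gives "htnuedr".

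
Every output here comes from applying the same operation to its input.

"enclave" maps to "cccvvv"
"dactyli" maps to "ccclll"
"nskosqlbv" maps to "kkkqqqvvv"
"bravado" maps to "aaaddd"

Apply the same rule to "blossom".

oooooo

Each output is the input with this applied: keep one character in every 3, starting at position 3 (positions 3rd, 6th, 9th, ...), then repeat every character 3 times.
On "blossom": the first step gives "oo", and the second then gives "oooooo".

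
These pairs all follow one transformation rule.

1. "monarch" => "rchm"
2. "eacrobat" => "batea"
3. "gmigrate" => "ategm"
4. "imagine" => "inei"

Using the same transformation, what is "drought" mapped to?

What's happening: move the last 3 characters to the front (rotate right by 3), then delete the last 3 characters.
Working it through for "drought": intermediate "ghtdrou", final "ghtd".

ghtd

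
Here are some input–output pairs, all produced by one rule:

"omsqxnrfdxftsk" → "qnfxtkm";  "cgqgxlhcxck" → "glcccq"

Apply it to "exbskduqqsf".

Rule — move the first 3 characters to the end (rotate left by 3), then keep every other character starting from the first (positions 1st, 3rd, 5th, ...).
Starting from "exbskduqqsf": after the first operation, "skduqqsfexb"; after the second, "sdqseb".

sdqseb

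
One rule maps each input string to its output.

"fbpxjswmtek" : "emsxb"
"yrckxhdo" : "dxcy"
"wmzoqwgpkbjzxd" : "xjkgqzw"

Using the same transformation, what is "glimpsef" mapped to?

Looking at the pairs, the operation is to reverse the string, then keep every other character starting from the second (positions 2nd, 4th, 6th, ...).
"glimpsef" → "fespmilg" → "epig".

epig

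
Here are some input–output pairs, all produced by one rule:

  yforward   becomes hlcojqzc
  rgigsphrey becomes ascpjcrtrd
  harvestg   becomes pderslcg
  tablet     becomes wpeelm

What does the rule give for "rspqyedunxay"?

ofyiljcdabjp

The transformation: shift every letter 11 places forward in the alphabet (wrapping around), then swap the front and back halves of the string.
Working it through for "rspqyedunxay": intermediate "cdabjpofyilj", final "ofyiljcdabjp".
(Check on "harvestg": → "slcgpder" → "pderslcg" ✓)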